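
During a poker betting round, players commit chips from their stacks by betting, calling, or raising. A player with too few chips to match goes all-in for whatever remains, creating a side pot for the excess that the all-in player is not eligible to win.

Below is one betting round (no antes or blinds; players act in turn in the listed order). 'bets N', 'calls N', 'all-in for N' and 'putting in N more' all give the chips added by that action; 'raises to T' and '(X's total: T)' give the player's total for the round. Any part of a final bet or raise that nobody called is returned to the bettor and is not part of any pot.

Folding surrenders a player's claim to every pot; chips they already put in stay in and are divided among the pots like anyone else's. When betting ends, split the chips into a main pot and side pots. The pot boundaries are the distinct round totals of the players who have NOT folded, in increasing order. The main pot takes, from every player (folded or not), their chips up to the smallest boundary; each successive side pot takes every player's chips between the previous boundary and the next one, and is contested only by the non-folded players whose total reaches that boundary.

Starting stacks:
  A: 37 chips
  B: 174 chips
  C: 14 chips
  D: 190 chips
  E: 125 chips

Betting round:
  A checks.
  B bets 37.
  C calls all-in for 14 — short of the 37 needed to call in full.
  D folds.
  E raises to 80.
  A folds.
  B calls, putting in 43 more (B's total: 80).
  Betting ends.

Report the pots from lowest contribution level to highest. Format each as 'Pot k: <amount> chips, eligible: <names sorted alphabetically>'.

Pot 1: 42 chips, eligible: B, C, E
Pot 2: 132 chips, eligible: B, E

Derivation:
Contributions: B=80, C=14, E=80
Folded: A, D
Pot levels (distinct totals of non-folded players): 14, 80
Layer 1-14: 14 each from B, C, E = 14*3 = 42 chips; eligible B, C, E
Layer 15-80: 66 each from B, E = 66*2 = 132 chips; eligible B, E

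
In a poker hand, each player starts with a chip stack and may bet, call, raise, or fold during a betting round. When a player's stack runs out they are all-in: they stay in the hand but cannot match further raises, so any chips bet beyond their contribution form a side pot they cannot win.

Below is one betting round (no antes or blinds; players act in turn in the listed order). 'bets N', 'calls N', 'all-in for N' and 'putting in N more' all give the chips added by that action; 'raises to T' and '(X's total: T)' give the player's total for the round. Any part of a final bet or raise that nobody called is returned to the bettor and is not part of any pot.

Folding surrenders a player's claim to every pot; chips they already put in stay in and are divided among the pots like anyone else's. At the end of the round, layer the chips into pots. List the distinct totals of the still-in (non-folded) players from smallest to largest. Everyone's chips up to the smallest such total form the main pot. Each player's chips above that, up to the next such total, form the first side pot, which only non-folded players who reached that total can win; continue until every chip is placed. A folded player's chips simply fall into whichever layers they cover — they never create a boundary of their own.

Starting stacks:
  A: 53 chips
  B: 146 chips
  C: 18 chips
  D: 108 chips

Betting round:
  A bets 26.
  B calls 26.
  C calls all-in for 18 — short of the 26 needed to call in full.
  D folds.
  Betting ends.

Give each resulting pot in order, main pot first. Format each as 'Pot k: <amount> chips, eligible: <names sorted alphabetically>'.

Pot 1: 54 chips, eligible: A, B, C
Pot 2: 16 chips, eligible: A, B

Derivation:
Contributions: A=26, B=26, C=18
Folded: D
Pot levels (distinct totals of non-folded players): 18, 26
Layer 1-18: 18 each from A, B, C = 18*3 = 54 chips; eligible A, B, C
Layer 19-26: 8 each from A, B = 8*2 = 16 chips; eligible A, B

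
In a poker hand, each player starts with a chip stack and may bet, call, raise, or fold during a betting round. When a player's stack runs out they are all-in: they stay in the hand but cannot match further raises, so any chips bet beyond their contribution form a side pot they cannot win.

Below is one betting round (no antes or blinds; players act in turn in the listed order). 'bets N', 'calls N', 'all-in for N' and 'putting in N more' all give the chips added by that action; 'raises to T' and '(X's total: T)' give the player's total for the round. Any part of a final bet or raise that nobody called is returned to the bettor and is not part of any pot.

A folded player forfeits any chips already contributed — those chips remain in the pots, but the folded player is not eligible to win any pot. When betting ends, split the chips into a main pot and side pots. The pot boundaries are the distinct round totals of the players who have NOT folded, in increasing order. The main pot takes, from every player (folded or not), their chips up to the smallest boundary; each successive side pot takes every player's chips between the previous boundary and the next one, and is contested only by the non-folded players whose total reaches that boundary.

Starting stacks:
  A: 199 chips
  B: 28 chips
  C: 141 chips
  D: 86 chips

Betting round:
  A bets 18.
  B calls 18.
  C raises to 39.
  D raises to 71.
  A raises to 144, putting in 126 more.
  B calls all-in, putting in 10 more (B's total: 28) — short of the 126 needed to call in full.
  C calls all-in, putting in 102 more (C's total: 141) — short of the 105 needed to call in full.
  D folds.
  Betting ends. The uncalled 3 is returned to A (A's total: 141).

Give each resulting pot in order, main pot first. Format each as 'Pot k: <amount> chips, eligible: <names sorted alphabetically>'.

Contributions (after 3 returned to A): A=141, B=28, C=141, D=71
Folded: D
Pot levels (distinct totals of non-folded players): 28, 141
Layer 1-28: 28 each from A, B, C, D = 28*4 = 112 chips; eligible A, B, C
Layer 29-141: A 113 + C 113 + D 43 = 269 chips; eligible A, C

Pot 1: 112 chips, eligible: A, B, C
Pot 2: 269 chips, eligible: A, C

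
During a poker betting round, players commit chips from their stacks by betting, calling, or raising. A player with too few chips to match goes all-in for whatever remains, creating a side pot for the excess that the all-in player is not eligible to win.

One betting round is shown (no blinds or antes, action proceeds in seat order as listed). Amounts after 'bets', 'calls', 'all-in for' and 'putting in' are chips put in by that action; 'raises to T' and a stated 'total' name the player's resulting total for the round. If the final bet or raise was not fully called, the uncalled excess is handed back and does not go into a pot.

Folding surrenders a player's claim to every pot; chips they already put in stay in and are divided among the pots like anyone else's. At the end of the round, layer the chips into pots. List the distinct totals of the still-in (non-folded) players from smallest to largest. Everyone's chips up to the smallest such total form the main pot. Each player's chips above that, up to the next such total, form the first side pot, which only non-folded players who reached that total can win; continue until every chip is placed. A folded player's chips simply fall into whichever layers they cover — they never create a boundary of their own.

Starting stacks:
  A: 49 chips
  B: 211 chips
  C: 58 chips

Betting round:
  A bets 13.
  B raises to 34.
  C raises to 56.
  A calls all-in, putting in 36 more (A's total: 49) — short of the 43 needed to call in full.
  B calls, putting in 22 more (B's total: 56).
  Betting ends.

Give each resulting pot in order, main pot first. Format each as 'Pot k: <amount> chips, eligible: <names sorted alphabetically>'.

Pot 1: 147 chips, eligible: A, B, C
Pot 2: 14 chips, eligible: B, C

Derivation:
Contributions: A=49, B=56, C=56
Pot levels (distinct totals of non-folded players): 49, 56
Layer 1-49: 49 each from A, B, C = 49*3 = 147 chips; eligible A, B, C
Layer 50-56: 7 each from B, C = 7*2 = 14 chips; eligible B, C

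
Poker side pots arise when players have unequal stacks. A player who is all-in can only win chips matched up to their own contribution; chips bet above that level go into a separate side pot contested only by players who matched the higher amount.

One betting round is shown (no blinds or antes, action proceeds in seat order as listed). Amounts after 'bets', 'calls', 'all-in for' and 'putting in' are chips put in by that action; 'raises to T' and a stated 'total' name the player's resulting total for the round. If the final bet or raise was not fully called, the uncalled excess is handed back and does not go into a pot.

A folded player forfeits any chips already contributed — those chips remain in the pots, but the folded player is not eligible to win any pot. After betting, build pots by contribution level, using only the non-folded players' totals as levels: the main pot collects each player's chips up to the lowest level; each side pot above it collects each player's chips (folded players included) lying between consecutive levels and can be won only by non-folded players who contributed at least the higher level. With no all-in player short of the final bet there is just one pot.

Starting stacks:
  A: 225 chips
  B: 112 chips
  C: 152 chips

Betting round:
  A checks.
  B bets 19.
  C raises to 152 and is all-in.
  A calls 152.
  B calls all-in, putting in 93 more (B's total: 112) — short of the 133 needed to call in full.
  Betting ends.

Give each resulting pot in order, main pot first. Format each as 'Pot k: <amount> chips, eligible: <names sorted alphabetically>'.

Pot 1: 336 chips, eligible: A, B, C
Pot 2: 80 chips, eligible: A, C

Derivation:
Contributions: A=152, B=112, C=152
Pot levels (distinct totals of non-folded players): 112, 152
Layer 1-112: 112 each from A, B, C = 112*3 = 336 chips; eligible A, B, C
Layer 113-152: 40 each from A, C = 40*2 = 80 chips; eligible A, C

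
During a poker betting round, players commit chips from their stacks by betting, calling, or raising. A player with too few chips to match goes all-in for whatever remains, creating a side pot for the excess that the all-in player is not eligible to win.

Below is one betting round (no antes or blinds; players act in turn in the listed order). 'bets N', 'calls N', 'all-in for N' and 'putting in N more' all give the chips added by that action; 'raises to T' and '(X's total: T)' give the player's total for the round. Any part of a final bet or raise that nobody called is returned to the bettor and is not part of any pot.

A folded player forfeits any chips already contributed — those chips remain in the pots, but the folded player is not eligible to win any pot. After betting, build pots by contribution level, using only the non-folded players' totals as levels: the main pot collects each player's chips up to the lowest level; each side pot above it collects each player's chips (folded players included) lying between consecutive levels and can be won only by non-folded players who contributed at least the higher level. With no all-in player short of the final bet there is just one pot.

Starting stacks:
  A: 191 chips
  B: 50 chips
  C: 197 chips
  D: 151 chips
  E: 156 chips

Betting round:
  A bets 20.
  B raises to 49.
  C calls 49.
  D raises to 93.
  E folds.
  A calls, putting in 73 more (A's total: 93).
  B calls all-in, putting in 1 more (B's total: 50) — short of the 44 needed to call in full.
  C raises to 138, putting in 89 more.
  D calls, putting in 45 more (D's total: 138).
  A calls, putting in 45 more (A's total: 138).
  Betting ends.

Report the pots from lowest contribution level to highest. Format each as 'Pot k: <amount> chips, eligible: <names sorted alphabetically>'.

Pot 1: 200 chips, eligible: A, B, C, D
Pot 2: 264 chips, eligible: A, C, D

Derivation:
Contributions: A=138, B=50, C=138, D=138
Folded: E
Pot levels (distinct totals of non-folded players): 50, 138
Layer 1-50: 50 each from A, B, C, D = 50*4 = 200 chips; eligible A, B, C, D
Layer 51-138: 88 each from A, C, D = 88*3 = 264 chips; eligible A, C, D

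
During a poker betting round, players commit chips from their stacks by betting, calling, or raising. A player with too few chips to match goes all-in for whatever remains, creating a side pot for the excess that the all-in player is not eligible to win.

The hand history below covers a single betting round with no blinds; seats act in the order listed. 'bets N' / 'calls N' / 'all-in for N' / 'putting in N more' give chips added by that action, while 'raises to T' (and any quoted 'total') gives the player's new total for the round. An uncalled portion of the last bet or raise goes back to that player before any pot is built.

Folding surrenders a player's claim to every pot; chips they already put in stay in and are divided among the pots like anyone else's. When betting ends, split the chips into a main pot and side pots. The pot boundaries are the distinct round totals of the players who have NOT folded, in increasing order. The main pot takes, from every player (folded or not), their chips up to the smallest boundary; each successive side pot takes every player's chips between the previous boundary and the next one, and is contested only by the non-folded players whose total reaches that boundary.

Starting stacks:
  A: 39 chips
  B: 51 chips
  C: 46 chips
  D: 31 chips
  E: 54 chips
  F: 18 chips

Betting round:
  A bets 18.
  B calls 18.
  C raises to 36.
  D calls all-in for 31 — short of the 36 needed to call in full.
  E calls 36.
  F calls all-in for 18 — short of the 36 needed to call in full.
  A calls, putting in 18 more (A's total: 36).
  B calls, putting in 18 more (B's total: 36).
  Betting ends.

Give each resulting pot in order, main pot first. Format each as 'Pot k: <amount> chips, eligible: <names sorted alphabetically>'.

Contributions: A=36, B=36, C=36, D=31, E=36, F=18
Pot levels (distinct totals of non-folded players): 18, 31, 36
Layer 1-18: 18 each from A, B, C, D, E, F = 18*6 = 108 chips; eligible A, B, C, D, E, F
Layer 19-31: 13 each from A, B, C, D, E = 13*5 = 65 chips; eligible A, B, C, D, E
Layer 32-36: 5 each from A, B, C, E = 5*4 = 20 chips; eligible A, B, C, E

Pot 1: 108 chips, eligible: A, B, C, D, E, F
Pot 2: 65 chips, eligible: A, B, C, D, E
Pot 3: 20 chips, eligible: A, B, C, E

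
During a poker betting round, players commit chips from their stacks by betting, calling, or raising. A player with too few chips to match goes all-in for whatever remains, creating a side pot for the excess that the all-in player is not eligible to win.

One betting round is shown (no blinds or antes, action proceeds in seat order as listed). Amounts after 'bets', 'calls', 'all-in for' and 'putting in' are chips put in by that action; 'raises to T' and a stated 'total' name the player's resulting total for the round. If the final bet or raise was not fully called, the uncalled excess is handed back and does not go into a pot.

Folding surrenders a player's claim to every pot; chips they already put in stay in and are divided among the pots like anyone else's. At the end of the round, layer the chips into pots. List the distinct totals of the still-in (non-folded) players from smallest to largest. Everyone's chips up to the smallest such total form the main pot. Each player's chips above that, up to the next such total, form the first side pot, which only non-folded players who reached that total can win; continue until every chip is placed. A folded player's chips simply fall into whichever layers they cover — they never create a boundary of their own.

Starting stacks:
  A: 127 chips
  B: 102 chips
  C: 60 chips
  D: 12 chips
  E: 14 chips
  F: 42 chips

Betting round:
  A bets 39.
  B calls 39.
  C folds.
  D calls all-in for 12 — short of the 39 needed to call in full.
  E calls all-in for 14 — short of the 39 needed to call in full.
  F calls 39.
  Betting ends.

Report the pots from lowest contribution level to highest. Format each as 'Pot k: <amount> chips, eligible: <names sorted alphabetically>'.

Contributions: A=39, B=39, D=12, E=14, F=39
Folded: C
Pot levels (distinct totals of non-folded players): 12, 14, 39
Layer 1-12: 12 each from A, B, D, E, F = 12*5 = 60 chips; eligible A, B, D, E, F
Layer 13-14: 2 each from A, B, E, F = 2*4 = 8 chips; eligible A, B, E, F
Layer 15-39: 25 each from A, B, F = 25*3 = 75 chips; eligible A, B, F

Pot 1: 60 chips, eligible: A, B, D, E, F
Pot 2: 8 chips, eligible: A, B, E, F
Pot 3: 75 chips, eligible: A, B, F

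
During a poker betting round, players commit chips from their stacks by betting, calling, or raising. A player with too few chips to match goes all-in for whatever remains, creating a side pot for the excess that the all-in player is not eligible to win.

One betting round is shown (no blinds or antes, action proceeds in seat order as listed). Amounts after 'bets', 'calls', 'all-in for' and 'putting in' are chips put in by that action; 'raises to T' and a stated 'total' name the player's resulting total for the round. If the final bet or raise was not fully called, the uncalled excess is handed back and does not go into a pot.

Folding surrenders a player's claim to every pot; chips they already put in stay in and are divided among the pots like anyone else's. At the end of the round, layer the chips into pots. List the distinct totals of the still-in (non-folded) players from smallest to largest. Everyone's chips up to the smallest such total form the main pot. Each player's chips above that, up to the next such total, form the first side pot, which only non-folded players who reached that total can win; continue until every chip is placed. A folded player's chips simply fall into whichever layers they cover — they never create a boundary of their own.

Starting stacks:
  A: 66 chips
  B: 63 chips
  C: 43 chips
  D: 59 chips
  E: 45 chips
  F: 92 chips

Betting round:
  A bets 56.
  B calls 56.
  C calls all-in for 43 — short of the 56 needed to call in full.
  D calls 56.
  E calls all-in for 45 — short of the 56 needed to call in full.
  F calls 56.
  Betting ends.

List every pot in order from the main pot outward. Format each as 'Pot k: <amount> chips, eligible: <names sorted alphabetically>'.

Pot 1: 258 chips, eligible: A, B, C, D, E, F
Pot 2: 10 chips, eligible: A, B, D, E, F
Pot 3: 44 chips, eligible: A, B, D, F

Derivation:
Contributions: A=56, B=56, C=43, D=56, E=45, F=56
Pot levels (distinct totals of non-folded players): 43, 45, 56
Layer 1-43: 43 each from A, B, C, D, E, F = 43*6 = 258 chips; eligible A, B, C, D, E, F
Layer 44-45: 2 each from A, B, D, E, F = 2*5 = 10 chips; eligible A, B, D, E, F
Layer 46-56: 11 each from A, B, D, F = 11*4 = 44 chips; eligible A, B, D, F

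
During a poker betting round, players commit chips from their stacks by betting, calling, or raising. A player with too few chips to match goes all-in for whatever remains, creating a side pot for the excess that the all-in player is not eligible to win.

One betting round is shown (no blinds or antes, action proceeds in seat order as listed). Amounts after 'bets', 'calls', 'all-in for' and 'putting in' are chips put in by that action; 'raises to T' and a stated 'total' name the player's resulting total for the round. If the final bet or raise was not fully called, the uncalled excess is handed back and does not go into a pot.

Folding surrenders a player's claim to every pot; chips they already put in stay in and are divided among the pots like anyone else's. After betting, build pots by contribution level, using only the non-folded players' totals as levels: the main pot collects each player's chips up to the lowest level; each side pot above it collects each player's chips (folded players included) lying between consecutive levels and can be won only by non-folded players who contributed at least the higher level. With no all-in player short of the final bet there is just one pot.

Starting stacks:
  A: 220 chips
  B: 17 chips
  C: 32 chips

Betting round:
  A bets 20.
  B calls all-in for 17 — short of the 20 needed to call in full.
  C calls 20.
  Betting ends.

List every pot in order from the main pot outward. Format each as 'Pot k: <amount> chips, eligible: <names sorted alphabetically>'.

Pot 1: 51 chips, eligible: A, B, C
Pot 2: 6 chips, eligible: A, C

Derivation:
Contributions: A=20, B=17, C=20
Pot levels (distinct totals of non-folded players): 17, 20
Layer 1-17: 17 each from A, B, C = 17*3 = 51 chips; eligible A, B, C
Layer 18-20: 3 each from A, C = 3*2 = 6 chips; eligible A, C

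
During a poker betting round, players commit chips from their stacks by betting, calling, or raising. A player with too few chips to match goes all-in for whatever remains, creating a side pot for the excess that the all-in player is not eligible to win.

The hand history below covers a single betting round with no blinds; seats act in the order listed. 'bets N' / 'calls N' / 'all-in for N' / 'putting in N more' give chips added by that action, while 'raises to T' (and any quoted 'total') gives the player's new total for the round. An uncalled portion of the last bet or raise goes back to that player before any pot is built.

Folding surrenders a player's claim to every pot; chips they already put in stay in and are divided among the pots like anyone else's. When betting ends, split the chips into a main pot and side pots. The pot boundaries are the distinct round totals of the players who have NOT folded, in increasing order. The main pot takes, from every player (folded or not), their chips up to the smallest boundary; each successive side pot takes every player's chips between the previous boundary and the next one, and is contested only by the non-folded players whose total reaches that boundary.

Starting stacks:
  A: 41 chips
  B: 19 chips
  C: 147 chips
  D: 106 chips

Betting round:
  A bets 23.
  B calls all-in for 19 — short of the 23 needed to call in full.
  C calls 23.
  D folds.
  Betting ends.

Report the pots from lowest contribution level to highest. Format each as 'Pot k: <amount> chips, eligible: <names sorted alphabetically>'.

Contributions: A=23, B=19, C=23
Folded: D
Pot levels (distinct totals of non-folded players): 19, 23
Layer 1-19: 19 each from A, B, C = 19*3 = 57 chips; eligible A, B, C
Layer 20-23: 4 each from A, C = 4*2 = 8 chips; eligible A, C

Pot 1: 57 chips, eligible: A, B, C
Pot 2: 8 chips, eligible: A, C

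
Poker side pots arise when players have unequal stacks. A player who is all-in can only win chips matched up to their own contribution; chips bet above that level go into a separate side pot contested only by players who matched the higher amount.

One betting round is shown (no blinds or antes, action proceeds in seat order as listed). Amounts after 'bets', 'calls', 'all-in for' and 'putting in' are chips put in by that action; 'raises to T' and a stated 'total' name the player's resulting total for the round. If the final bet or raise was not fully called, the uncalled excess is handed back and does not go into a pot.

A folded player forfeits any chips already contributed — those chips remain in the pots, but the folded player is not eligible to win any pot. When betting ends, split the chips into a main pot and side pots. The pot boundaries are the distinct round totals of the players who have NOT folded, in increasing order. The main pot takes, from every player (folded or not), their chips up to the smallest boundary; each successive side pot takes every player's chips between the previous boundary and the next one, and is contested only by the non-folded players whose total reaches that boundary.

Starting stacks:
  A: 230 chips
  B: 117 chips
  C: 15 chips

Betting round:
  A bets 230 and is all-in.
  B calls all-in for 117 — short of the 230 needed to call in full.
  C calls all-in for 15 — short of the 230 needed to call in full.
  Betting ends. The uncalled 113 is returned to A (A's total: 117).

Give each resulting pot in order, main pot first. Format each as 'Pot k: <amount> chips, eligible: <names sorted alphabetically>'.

Contributions (after 113 returned to A): A=117, B=117, C=15
Pot levels (distinct totals of non-folded players): 15, 117
Layer 1-15: 15 each from A, B, C = 15*3 = 45 chips; eligible A, B, C
Layer 16-117: 102 each from A, B = 102*2 = 204 chips; eligible A, B

Pot 1: 45 chips, eligible: A, B, C
Pot 2: 204 chips, eligible: A, B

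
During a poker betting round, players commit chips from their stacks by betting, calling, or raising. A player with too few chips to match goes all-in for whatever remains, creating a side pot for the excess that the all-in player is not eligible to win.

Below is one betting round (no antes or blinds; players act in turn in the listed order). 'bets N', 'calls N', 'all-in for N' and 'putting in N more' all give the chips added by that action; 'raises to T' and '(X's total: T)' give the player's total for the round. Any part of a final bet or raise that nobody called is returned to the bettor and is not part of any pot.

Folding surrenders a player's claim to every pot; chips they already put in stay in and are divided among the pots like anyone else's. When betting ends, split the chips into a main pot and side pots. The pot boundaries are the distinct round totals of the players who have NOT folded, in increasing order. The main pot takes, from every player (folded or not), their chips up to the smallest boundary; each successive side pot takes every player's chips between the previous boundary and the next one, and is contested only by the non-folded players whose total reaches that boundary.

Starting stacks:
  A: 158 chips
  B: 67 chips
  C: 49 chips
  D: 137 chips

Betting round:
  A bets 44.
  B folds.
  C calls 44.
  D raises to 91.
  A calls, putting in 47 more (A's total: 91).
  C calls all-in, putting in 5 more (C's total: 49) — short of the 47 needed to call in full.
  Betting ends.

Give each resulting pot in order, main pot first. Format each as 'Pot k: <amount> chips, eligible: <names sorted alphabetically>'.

Contributions: A=91, C=49, D=91
Folded: B
Pot levels (distinct totals of non-folded players): 49, 91
Layer 1-49: 49 each from A, C, D = 49*3 = 147 chips; eligible A, C, D
Layer 50-91: 42 each from A, D = 42*2 = 84 chips; eligible A, D

Pot 1: 147 chips, eligible: A, C, D
Pot 2: 84 chips, eligible: A, D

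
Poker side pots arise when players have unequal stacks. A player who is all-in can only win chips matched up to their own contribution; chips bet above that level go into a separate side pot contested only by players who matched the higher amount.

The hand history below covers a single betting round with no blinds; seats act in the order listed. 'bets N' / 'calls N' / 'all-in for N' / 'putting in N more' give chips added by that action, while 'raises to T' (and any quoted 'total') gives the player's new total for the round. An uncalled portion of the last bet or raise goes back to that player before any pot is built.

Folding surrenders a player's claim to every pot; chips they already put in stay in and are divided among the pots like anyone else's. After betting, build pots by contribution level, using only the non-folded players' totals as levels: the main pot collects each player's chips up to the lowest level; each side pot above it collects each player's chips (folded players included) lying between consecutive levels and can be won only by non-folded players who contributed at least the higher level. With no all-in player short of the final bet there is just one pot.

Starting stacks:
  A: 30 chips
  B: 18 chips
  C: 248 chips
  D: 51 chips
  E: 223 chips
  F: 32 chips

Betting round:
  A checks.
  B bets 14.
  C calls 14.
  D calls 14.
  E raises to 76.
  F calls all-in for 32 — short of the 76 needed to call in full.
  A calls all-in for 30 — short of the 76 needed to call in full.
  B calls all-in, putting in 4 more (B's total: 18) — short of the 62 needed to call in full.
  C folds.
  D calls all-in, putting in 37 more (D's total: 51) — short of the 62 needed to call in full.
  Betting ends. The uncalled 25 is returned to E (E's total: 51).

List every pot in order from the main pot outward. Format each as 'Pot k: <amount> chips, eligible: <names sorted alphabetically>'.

Contributions (after 25 returned to E): A=30, B=18, C=14, D=51, E=51, F=32
Folded: C
Pot levels (distinct totals of non-folded players): 18, 30, 32, 51
Layer 1-18: A 18 + B 18 + C 14 + D 18 + E 18 + F 18 = 104 chips; eligible A, B, D, E, F
Layer 19-30: 12 each from A, D, E, F = 12*4 = 48 chips; eligible A, D, E, F
Layer 31-32: 2 each from D, E, F = 2*3 = 6 chips; eligible D, E, F
Layer 33-51: 19 each from D, E = 19*2 = 38 chips; eligible D, E

Pot 1: 104 chips, eligible: A, B, D, E, F
Pot 2: 48 chips, eligible: A, D, E, F
Pot 3: 6 chips, eligible: D, E, F
Pot 4: 38 chips, eligible: D, E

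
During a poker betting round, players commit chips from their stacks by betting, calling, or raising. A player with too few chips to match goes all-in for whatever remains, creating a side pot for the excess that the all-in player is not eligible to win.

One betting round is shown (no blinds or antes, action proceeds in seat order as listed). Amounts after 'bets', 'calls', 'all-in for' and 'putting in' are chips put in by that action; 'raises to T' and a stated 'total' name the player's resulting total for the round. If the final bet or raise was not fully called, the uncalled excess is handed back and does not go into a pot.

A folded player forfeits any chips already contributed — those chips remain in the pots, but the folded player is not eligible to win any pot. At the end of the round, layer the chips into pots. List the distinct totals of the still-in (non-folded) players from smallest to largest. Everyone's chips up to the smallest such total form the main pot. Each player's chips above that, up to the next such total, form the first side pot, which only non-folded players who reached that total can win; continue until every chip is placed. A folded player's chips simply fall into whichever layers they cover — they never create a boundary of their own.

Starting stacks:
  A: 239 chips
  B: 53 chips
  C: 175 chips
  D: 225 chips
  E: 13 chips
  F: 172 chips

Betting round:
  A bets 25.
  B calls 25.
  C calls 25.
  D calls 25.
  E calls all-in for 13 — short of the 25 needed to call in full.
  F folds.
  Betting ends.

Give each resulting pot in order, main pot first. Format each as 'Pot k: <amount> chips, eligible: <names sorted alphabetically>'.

Contributions: A=25, B=25, C=25, D=25, E=13
Folded: F
Pot levels (distinct totals of non-folded players): 13, 25
Layer 1-13: 13 each from A, B, C, D, E = 13*5 = 65 chips; eligible A, B, C, D, E
Layer 14-25: 12 each from A, B, C, D = 12*4 = 48 chips; eligible A, B, C, D

Pot 1: 65 chips, eligible: A, B, C, D, E
Pot 2: 48 chips, eligible: A, B, C, D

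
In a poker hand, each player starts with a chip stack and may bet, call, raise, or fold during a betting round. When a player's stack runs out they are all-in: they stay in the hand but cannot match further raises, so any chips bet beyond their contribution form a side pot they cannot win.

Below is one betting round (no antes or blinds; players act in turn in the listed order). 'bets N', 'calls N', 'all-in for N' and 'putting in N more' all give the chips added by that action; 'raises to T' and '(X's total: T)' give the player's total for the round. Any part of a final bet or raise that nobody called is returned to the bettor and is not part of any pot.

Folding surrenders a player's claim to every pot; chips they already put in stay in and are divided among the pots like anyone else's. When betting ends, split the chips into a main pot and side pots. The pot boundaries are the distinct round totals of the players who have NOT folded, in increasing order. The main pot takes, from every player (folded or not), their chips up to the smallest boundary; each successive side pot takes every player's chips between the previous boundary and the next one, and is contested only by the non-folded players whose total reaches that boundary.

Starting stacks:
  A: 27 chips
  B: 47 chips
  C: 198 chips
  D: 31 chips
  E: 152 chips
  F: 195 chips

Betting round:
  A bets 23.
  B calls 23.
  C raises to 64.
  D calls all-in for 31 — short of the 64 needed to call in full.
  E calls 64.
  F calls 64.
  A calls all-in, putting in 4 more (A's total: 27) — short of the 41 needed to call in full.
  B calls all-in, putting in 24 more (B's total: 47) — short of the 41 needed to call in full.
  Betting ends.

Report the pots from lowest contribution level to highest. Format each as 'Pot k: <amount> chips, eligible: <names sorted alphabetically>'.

Contributions: A=27, B=47, C=64, D=31, E=64, F=64
Pot levels (distinct totals of non-folded players): 27, 31, 47, 64
Layer 1-27: 27 each from A, B, C, D, E, F = 27*6 = 162 chips; eligible A, B, C, D, E, F
Layer 28-31: 4 each from B, C, D, E, F = 4*5 = 20 chips; eligible B, C, D, E, F
Layer 32-47: 16 each from B, C, E, F = 16*4 = 64 chips; eligible B, C, E, F
Layer 48-64: 17 each from C, E, F = 17*3 = 51 chips; eligible C, E, F

Pot 1: 162 chips, eligible: A, B, C, D, E, F
Pot 2: 20 chips, eligible: B, C, D, E, F
Pot 3: 64 chips, eligible: B, C, E, F
Pot 4: 51 chips, eligible: C, E, F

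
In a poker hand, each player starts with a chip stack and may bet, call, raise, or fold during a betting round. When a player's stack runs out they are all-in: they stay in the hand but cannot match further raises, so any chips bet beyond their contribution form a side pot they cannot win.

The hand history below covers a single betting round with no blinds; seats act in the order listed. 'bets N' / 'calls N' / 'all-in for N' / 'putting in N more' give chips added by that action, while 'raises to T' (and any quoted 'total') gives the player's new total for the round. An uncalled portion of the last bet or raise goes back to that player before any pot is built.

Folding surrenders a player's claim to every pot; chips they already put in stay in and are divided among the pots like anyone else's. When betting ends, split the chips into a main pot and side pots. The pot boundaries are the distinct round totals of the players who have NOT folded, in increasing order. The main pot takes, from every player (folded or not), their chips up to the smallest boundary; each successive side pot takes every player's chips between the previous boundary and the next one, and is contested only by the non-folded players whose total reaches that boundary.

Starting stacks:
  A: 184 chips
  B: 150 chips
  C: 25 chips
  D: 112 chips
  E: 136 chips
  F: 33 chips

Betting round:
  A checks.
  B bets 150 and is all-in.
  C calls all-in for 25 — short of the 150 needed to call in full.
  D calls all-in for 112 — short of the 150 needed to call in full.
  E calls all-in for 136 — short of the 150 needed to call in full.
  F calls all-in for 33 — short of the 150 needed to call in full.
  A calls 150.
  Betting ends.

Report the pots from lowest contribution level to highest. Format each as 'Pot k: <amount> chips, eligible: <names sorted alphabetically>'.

Pot 1: 150 chips, eligible: A, B, C, D, E, F
Pot 2: 40 chips, eligible: A, B, D, E, F
Pot 3: 316 chips, eligible: A, B, D, E
Pot 4: 72 chips, eligible: A, B, E
Pot 5: 28 chips, eligible: A, B

Derivation:
Contributions: A=150, B=150, C=25, D=112, E=136, F=33
Pot levels (distinct totals of non-folded players): 25, 33, 112, 136, 150
Layer 1-25: 25 each from A, B, C, D, E, F = 25*6 = 150 chips; eligible A, B, C, D, E, F
Layer 26-33: 8 each from A, B, D, E, F = 8*5 = 40 chips; eligible A, B, D, E, F
Layer 34-112: 79 each from A, B, D, E = 79*4 = 316 chips; eligible A, B, D, E
Layer 113-136: 24 each from A, B, E = 24*3 = 72 chips; eligible A, B, E
Layer 137-150: 14 each from A, B = 14*2 = 28 chips; eligible A, B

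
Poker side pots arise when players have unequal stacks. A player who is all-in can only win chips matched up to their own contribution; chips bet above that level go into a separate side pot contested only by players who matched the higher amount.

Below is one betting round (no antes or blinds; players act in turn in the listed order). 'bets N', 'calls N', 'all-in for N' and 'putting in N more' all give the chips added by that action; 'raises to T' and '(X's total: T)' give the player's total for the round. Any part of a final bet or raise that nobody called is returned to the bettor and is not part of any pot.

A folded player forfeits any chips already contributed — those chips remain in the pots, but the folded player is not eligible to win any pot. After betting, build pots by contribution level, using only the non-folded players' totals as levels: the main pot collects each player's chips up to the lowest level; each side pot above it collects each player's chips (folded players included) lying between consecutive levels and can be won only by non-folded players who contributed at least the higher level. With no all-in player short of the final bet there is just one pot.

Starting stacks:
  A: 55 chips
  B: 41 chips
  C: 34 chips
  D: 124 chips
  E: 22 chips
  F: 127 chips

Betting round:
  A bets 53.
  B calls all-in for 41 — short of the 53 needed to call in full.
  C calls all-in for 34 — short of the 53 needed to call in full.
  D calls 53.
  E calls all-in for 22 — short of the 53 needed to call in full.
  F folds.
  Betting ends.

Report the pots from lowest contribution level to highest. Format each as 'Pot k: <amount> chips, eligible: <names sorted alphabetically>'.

Contributions: A=53, B=41, C=34, D=53, E=22
Folded: F
Pot levels (distinct totals of non-folded players): 22, 34, 41, 53
Layer 1-22: 22 each from A, B, C, D, E = 22*5 = 110 chips; eligible A, B, C, D, E
Layer 23-34: 12 each from A, B, C, D = 12*4 = 48 chips; eligible A, B, C, D
Layer 35-41: 7 each from A, B, D = 7*3 = 21 chips; eligible A, B, D
Layer 42-53: 12 each from A, D = 12*2 = 24 chips; eligible A, D

Pot 1: 110 chips, eligible: A, B, C, D, E
Pot 2: 48 chips, eligible: A, B, C, D
Pot 3: 21 chips, eligible: A, B, D
Pot 4: 24 chips, eligible: A, D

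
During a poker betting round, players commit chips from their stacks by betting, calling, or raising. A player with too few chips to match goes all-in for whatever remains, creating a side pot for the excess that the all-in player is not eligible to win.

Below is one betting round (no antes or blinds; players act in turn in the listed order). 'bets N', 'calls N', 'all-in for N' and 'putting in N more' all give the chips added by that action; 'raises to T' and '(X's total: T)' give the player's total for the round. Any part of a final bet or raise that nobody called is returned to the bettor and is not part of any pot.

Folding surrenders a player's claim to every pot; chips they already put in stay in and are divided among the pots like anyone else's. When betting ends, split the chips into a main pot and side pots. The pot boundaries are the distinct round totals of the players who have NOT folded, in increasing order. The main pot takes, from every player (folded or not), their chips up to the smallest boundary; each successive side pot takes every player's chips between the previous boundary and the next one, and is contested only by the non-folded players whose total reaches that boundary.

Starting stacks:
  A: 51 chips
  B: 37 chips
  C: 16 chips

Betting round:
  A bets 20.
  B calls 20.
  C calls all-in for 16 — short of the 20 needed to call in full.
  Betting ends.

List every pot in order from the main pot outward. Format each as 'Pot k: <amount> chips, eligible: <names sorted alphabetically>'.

Contributions: A=20, B=20, C=16
Pot levels (distinct totals of non-folded players): 16, 20
Layer 1-16: 16 each from A, B, C = 16*3 = 48 chips; eligible A, B, C
Layer 17-20: 4 each from A, B = 4*2 = 8 chips; eligible A, B

Pot 1: 48 chips, eligible: A, B, C
Pot 2: 8 chips, eligible: A, B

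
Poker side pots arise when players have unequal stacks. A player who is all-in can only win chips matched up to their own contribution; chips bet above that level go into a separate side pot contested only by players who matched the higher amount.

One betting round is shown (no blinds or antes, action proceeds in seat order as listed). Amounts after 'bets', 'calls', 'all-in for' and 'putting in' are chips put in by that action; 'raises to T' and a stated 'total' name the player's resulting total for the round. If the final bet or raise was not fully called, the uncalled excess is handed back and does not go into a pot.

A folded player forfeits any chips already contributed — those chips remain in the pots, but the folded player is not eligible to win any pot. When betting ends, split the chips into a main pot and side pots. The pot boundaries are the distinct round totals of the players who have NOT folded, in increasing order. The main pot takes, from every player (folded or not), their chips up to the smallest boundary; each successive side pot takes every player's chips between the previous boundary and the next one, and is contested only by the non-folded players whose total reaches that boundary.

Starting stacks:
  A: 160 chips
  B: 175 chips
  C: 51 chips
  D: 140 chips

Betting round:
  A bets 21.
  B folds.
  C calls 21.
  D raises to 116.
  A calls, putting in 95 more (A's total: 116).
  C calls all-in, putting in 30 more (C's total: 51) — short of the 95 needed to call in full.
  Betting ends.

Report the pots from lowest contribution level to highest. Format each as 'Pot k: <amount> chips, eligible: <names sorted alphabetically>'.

Pot 1: 153 chips, eligible: A, C, D
Pot 2: 130 chips, eligible: A, D

Derivation:
Contributions: A=116, C=51, D=116
Folded: B
Pot levels (distinct totals of non-folded players): 51, 116
Layer 1-51: 51 each from A, C, D = 51*3 = 153 chips; eligible A, C, D
Layer 52-116: 65 each from A, D = 65*2 = 130 chips; eligible A, D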